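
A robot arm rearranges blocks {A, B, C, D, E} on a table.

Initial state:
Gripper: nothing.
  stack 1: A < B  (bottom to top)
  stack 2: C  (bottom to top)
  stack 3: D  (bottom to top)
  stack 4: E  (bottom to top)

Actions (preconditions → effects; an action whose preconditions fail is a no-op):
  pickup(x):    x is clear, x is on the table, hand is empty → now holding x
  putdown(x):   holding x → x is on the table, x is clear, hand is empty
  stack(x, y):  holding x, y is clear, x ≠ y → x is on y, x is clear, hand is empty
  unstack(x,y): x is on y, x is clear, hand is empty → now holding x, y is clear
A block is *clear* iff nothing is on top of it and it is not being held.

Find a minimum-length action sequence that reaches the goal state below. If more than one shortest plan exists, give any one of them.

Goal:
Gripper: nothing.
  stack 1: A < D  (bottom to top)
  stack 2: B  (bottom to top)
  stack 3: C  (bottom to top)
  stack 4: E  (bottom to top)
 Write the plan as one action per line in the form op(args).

unstack(B, A)
putdown(B)
pickup(D)
stack(D, A)

step 1 (unstack(B, A)): towers=[A; C; D; E] holding=B
step 2 (putdown(B)): towers=[A; B; C; D; E] holding=-
step 3 (pickup(D)): towers=[A; B; C; E] holding=D
step 4 (stack(D, A)): towers=[A/D; B; C; E] holding=-
goal check: towers=[A/D; B; C; E] holding=- — reached (length 4, optimal by BFS)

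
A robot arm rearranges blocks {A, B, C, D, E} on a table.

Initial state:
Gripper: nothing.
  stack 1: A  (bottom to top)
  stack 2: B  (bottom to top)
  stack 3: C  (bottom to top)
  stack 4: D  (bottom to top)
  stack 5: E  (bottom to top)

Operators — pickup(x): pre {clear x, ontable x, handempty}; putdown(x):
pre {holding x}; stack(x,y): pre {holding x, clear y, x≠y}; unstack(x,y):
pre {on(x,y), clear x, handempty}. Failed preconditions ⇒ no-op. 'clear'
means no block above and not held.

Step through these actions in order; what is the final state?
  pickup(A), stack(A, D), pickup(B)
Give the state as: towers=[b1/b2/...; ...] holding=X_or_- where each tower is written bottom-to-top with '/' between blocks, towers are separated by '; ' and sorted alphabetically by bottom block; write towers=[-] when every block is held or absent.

step 1 (pickup(A)): towers=[B; C; D; E] holding=A
step 2 (stack(A, D)): towers=[B; C; D/A; E] holding=-
step 3 (pickup(B)): towers=[C; D/A; E] holding=B

towers=[C; D/A; E] holding=B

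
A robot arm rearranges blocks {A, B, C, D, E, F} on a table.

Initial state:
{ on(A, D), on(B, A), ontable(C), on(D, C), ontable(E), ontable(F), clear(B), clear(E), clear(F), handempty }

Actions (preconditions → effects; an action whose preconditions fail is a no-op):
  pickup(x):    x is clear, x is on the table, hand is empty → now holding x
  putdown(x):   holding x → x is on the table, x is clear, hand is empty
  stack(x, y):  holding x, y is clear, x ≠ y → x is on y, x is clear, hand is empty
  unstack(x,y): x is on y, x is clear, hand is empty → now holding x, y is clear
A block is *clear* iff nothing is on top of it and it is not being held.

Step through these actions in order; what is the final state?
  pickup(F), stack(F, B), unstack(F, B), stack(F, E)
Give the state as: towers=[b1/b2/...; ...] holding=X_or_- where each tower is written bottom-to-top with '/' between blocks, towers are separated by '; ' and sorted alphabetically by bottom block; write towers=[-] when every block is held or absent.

towers=[C/D/A/B; E/F] holding=-

step 1 (pickup(F)): towers=[C/D/A/B; E] holding=F
step 2 (stack(F, B)): towers=[C/D/A/B/F; E] holding=-
step 3 (unstack(F, B)): towers=[C/D/A/B; E] holding=F
step 4 (stack(F, E)): towers=[C/D/A/B; E/F] holding=-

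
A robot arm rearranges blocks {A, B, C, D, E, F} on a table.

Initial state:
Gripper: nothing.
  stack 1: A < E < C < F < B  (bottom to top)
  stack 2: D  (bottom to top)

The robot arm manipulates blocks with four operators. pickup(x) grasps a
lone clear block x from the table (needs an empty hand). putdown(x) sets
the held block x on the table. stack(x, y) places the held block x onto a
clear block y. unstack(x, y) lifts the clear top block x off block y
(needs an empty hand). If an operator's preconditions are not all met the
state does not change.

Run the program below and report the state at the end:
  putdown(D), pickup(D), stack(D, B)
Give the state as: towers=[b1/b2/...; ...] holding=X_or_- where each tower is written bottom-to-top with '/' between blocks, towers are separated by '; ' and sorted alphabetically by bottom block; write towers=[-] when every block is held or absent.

towers=[A/E/C/F/B/D] holding=-

step 1 (putdown(D)) [no-op]: towers=[A/E/C/F/B; D] holding=-
step 2 (pickup(D)): towers=[A/E/C/F/B] holding=D
step 3 (stack(D, B)): towers=[A/E/C/F/B/D] holding=-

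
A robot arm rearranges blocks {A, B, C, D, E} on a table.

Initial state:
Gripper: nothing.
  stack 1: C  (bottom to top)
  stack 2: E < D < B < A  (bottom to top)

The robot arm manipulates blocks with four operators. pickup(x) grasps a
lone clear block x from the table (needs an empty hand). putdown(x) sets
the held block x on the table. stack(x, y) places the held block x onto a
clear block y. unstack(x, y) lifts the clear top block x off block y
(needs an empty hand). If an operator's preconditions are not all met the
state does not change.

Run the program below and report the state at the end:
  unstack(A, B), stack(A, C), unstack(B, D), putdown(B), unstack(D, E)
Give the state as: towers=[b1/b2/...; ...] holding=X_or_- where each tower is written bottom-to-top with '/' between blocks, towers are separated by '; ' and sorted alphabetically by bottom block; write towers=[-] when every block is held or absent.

step 1 (unstack(A, B)): towers=[C; E/D/B] holding=A
step 2 (stack(A, C)): towers=[C/A; E/D/B] holding=-
step 3 (unstack(B, D)): towers=[C/A; E/D] holding=B
step 4 (putdown(B)): towers=[B; C/A; E/D] holding=-
step 5 (unstack(D, E)): towers=[B; C/A; E] holding=D

towers=[B; C/A; E] holding=D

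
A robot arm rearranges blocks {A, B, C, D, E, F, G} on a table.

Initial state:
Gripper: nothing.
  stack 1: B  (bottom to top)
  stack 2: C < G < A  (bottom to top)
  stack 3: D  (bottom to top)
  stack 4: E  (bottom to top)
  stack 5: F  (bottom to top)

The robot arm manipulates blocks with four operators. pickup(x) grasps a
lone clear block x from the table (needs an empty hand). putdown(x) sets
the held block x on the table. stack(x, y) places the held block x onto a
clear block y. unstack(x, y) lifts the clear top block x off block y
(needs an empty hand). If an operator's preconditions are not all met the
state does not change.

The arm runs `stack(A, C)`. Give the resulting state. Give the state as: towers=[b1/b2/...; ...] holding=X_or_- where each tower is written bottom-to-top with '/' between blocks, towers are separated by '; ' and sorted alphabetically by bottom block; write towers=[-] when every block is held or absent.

towers=[B; C/G/A; D; E; F] holding=-

before: towers=[B; C/G/A; D; E; F] holding=-
pre[stack(A, C)]: holding(A) no, clear(C) no, A≠C yes
holding(A), clear(C) unmet → stack(A, C) is a no-op
after:  towers=[B; C/G/A; D; E; F] holding=-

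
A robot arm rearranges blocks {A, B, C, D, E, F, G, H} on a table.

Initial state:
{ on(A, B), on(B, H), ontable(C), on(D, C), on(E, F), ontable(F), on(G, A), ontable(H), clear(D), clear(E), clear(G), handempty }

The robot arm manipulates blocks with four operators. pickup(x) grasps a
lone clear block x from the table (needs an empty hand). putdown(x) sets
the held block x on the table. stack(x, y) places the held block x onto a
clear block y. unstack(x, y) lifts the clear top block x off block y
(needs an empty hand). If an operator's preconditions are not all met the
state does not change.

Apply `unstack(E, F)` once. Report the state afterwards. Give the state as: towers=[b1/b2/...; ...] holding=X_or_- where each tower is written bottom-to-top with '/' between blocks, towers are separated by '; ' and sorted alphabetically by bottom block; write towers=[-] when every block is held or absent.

before: towers=[C/D; F/E; H/B/A/G] holding=-
pre[unstack(E, F)]: on(E,F) yes, clear(E) yes, handempty yes
all met → apply unstack(E, F)
after:  towers=[C/D; F; H/B/A/G] holding=E

towers=[C/D; F; H/B/A/G] holding=E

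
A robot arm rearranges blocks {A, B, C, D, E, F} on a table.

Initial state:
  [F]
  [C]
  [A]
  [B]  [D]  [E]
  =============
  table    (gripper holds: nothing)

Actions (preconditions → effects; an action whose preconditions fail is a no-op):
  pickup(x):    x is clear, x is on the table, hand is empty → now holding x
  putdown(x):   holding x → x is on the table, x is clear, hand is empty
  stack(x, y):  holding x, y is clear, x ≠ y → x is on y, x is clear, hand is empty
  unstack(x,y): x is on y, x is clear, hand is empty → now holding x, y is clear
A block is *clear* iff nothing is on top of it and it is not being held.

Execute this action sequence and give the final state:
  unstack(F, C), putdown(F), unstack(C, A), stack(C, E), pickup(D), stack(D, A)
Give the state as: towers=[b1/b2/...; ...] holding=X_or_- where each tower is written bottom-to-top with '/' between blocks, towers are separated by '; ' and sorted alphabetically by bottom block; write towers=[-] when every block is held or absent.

towers=[B/A/D; E/C; F] holding=-

step 1 (unstack(F, C)): towers=[B/A/C; D; E] holding=F
step 2 (putdown(F)): towers=[B/A/C; D; E; F] holding=-
step 3 (unstack(C, A)): towers=[B/A; D; E; F] holding=C
step 4 (stack(C, E)): towers=[B/A; D; E/C; F] holding=-
step 5 (pickup(D)): towers=[B/A; E/C; F] holding=D
step 6 (stack(D, A)): towers=[B/A/D; E/C; F] holding=-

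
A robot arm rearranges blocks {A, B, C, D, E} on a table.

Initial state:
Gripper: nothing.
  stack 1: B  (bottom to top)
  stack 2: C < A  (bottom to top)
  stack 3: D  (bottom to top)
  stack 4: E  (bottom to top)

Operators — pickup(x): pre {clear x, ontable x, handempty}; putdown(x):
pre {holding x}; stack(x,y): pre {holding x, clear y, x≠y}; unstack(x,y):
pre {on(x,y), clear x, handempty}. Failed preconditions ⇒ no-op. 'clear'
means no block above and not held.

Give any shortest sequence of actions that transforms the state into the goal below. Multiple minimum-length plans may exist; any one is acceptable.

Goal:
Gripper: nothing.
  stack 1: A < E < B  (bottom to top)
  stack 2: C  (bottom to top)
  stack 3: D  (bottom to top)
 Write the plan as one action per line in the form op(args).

step 1 (unstack(A, C)): towers=[B; C; D; E] holding=A
step 2 (putdown(A)): towers=[A; B; C; D; E] holding=-
step 3 (pickup(E)): towers=[A; B; C; D] holding=E
step 4 (stack(E, A)): towers=[A/E; B; C; D] holding=-
step 5 (pickup(B)): towers=[A/E; C; D] holding=B
step 6 (stack(B, E)): towers=[A/E/B; C; D] holding=-
goal check: towers=[A/E/B; C; D] holding=- — reached (length 6, optimal by BFS)

unstack(A, C)
putdown(A)
pickup(E)
stack(E, A)
pickup(B)
stack(B, E)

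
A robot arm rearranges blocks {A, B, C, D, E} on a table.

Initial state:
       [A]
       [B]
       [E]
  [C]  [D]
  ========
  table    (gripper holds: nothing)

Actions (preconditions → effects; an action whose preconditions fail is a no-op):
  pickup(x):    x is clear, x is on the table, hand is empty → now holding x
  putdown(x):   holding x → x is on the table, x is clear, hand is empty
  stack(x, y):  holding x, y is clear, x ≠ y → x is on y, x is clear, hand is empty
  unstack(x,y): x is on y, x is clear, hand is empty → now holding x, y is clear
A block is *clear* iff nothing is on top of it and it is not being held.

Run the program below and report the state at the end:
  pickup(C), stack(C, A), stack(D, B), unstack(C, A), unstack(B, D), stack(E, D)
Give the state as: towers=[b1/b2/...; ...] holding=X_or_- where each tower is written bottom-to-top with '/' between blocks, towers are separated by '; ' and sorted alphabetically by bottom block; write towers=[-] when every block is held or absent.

step 1 (pickup(C)): towers=[D/E/B/A] holding=C
step 2 (stack(C, A)): towers=[D/E/B/A/C] holding=-
step 3 (stack(D, B)) [no-op]: towers=[D/E/B/A/C] holding=-
step 4 (unstack(C, A)): towers=[D/E/B/A] holding=C
step 5 (unstack(B, D)) [no-op]: towers=[D/E/B/A] holding=C
step 6 (stack(E, D)) [no-op]: towers=[D/E/B/A] holding=C

towers=[D/E/B/A] holding=C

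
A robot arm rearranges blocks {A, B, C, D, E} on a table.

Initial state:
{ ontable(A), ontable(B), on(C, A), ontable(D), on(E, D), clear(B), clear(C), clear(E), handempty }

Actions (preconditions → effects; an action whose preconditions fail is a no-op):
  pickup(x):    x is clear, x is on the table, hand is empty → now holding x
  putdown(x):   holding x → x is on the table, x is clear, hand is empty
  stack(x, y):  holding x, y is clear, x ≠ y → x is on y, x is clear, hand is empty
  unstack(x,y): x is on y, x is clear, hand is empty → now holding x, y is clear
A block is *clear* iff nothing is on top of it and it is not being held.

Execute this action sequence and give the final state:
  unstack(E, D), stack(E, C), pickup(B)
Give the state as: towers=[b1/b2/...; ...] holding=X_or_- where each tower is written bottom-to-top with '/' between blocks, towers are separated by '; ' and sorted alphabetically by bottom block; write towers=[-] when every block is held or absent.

step 1 (unstack(E, D)): towers=[A/C; B; D] holding=E
step 2 (stack(E, C)): towers=[A/C/E; B; D] holding=-
step 3 (pickup(B)): towers=[A/C/E; D] holding=B

towers=[A/C/E; D] holding=B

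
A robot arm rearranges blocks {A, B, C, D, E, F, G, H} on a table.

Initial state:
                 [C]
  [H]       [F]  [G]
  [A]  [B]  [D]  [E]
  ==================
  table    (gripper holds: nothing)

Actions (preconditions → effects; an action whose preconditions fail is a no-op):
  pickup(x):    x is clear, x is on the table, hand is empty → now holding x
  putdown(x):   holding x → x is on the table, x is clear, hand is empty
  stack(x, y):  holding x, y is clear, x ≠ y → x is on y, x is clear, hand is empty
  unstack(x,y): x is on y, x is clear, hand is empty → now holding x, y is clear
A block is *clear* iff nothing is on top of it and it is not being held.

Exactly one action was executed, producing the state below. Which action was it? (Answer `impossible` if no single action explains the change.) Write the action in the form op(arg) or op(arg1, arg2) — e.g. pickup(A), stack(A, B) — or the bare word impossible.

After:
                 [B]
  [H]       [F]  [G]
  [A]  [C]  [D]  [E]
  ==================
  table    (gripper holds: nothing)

target: towers=[A/H; C; D/F; E/G/B] holding=-
     unstack(H, A) → towers=[A; B; D/F; E/G/C] holding=H
         pickup(B) → towers=[A/H; D/F; E/G/C] holding=B
     unstack(F, D) → towers=[A/H; B; D; E/G/C] holding=F
     unstack(C, G) → towers=[A/H; B; D/F; E/G] holding=C
none of the 4 applicable actions match → impossible

impossible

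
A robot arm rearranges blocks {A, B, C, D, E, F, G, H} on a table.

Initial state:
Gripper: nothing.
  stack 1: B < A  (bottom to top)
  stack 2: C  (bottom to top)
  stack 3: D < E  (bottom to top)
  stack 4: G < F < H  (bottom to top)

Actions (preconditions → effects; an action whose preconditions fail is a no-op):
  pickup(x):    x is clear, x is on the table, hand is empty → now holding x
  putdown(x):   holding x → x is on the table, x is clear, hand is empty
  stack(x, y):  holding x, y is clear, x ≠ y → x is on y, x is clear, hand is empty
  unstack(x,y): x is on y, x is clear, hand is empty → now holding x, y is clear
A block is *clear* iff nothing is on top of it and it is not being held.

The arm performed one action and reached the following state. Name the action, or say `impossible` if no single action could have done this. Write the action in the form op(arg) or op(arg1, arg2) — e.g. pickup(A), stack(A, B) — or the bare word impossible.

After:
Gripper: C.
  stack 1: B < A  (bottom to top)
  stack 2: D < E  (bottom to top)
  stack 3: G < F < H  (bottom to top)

target: towers=[B/A; D/E; G/F/H] holding=C
     unstack(A, B) → towers=[B; C; D/E; G/F/H] holding=A
     unstack(E, D) → towers=[B/A; C; D; G/F/H] holding=E
     unstack(H, F) → towers=[B/A; C; D/E; G/F] holding=H
         pickup(C) → towers=[B/A; D/E; G/F/H] holding=C  ← match

pickup(C)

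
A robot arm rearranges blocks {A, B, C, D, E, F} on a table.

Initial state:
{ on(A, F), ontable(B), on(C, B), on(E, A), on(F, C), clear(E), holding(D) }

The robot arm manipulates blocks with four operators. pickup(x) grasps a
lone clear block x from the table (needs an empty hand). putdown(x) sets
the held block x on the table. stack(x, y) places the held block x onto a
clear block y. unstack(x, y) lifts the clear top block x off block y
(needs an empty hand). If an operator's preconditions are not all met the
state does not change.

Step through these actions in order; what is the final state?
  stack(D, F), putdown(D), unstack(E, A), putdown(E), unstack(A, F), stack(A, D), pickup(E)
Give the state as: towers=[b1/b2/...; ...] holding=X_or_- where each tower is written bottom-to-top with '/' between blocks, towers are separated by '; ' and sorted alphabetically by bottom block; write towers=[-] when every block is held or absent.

towers=[B/C/F; D/A] holding=E

step 1 (stack(D, F)) [no-op]: towers=[B/C/F/A/E] holding=D
step 2 (putdown(D)): towers=[B/C/F/A/E; D] holding=-
step 3 (unstack(E, A)): towers=[B/C/F/A; D] holding=E
step 4 (putdown(E)): towers=[B/C/F/A; D; E] holding=-
step 5 (unstack(A, F)): towers=[B/C/F; D; E] holding=A
step 6 (stack(A, D)): towers=[B/C/F; D/A; E] holding=-
step 7 (pickup(E)): towers=[B/C/F; D/A] holding=E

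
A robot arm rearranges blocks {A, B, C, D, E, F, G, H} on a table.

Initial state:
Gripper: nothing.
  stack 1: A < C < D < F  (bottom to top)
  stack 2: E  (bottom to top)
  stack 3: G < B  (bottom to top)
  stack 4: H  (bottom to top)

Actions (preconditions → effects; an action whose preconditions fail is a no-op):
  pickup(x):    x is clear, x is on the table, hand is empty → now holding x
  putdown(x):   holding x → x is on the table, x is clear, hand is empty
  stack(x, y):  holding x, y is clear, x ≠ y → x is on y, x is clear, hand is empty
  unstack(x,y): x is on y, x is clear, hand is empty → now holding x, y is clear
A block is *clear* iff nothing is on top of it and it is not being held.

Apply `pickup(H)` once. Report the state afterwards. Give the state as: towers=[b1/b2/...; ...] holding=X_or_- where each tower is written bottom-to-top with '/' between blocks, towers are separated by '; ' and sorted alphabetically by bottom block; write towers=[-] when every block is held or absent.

towers=[A/C/D/F; E; G/B] holding=H

before: towers=[A/C/D/F; E; G/B; H] holding=-
pre[pickup(H)]: clear(H) ✓, ontable(H) ✓, handempty ✓
all met → apply pickup(H)
after:  towers=[A/C/D/F; E; G/B] holding=H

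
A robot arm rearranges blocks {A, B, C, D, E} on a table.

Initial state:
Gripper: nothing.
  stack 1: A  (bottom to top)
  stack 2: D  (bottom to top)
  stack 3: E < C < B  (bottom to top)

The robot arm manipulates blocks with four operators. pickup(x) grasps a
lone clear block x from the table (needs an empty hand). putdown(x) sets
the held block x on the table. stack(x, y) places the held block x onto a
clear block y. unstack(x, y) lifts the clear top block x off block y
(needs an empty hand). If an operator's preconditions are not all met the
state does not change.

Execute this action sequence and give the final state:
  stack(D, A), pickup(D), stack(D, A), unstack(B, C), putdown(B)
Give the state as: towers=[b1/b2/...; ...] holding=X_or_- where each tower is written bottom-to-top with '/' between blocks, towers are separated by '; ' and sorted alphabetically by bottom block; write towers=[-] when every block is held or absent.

step 1 (stack(D, A)) [no-op]: towers=[A; D; E/C/B] holding=-
step 2 (pickup(D)): towers=[A; E/C/B] holding=D
step 3 (stack(D, A)): towers=[A/D; E/C/B] holding=-
step 4 (unstack(B, C)): towers=[A/D; E/C] holding=B
step 5 (putdown(B)): towers=[A/D; B; E/C] holding=-

towers=[A/D; B; E/C] holding=-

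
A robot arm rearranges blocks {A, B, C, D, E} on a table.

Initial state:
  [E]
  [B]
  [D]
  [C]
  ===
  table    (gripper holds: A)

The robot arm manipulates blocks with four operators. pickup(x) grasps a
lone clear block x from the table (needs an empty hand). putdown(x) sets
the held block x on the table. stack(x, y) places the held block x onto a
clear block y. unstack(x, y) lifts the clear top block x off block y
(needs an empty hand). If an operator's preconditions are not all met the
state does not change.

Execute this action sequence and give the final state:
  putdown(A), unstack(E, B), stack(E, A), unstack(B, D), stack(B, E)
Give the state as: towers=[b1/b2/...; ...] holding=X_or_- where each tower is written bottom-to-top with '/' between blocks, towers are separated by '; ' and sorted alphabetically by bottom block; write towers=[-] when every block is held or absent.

towers=[A/E/B; C/D] holding=-

step 1 (putdown(A)): towers=[A; C/D/B/E] holding=-
step 2 (unstack(E, B)): towers=[A; C/D/B] holding=E
step 3 (stack(E, A)): towers=[A/E; C/D/B] holding=-
step 4 (unstack(B, D)): towers=[A/E; C/D] holding=B
step 5 (stack(B, E)): towers=[A/E/B; C/D] holding=-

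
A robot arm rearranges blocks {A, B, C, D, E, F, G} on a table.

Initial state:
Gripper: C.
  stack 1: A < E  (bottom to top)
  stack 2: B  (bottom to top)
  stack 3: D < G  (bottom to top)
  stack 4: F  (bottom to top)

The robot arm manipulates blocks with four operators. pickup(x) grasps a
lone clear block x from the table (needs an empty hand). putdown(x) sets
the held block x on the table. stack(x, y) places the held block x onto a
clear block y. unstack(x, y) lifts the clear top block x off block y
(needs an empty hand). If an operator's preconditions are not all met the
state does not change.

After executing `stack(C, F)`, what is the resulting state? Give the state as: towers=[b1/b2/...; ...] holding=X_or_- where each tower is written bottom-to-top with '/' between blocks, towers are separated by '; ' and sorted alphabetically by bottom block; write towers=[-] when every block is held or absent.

towers=[A/E; B; D/G; F/C] holding=-

before: towers=[A/E; B; D/G; F] holding=C
pre[stack(C, F)]: holding(C) ✓, clear(F) ✓, C≠F ✓
all met → apply stack(C, F)
after:  towers=[A/E; B; D/G; F/C] holding=-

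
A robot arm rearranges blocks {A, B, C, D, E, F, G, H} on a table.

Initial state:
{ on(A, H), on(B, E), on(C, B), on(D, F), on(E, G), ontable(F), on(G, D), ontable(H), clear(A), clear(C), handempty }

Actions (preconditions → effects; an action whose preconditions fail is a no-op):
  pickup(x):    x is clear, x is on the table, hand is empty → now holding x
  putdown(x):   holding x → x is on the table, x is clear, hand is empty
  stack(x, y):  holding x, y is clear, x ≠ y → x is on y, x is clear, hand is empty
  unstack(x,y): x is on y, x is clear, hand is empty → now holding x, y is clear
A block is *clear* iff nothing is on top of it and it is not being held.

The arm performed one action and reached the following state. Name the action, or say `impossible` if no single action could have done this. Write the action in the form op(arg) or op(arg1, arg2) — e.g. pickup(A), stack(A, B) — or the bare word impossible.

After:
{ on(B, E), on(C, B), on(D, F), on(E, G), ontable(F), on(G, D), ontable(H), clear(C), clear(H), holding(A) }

target: towers=[F/D/G/E/B/C; H] holding=A
     unstack(A, H) → towers=[F/D/G/E/B/C; H] holding=A  ← match
     unstack(C, B) → towers=[F/D/G/E/B; H/A] holding=C

unstack(A, H)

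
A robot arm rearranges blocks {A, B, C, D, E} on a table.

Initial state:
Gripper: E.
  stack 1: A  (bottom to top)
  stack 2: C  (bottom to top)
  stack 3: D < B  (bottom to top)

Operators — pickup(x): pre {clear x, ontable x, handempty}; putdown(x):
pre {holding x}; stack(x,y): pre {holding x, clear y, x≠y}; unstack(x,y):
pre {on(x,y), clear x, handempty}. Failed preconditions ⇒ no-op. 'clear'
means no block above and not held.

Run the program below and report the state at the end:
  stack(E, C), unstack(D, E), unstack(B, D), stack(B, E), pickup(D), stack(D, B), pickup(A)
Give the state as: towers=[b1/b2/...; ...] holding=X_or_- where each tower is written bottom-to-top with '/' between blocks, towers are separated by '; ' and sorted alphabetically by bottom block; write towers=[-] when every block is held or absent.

towers=[C/E/B/D] holding=A

step 1 (stack(E, C)): towers=[A; C/E; D/B] holding=-
step 2 (unstack(D, E)) [no-op]: towers=[A; C/E; D/B] holding=-
step 3 (unstack(B, D)): towers=[A; C/E; D] holding=B
step 4 (stack(B, E)): towers=[A; C/E/B; D] holding=-
step 5 (pickup(D)): towers=[A; C/E/B] holding=D
step 6 (stack(D, B)): towers=[A; C/E/B/D] holding=-
step 7 (pickup(A)): towers=[C/E/B/D] holding=A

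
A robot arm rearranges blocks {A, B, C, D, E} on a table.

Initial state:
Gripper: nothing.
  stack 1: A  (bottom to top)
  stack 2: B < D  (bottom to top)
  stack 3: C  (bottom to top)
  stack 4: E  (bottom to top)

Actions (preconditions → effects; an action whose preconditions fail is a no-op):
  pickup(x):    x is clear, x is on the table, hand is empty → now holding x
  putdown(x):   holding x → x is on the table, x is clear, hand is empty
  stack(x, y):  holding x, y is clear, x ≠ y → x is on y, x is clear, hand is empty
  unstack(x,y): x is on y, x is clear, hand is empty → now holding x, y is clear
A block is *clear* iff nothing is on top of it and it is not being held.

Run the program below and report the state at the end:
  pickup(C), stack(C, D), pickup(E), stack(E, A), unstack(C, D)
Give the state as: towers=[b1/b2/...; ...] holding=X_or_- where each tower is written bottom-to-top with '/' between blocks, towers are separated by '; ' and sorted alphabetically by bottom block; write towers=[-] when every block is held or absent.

step 1 (pickup(C)): towers=[A; B/D; E] holding=C
step 2 (stack(C, D)): towers=[A; B/D/C; E] holding=-
step 3 (pickup(E)): towers=[A; B/D/C] holding=E
step 4 (stack(E, A)): towers=[A/E; B/D/C] holding=-
step 5 (unstack(C, D)): towers=[A/E; B/D] holding=C

towers=[A/E; B/D] holding=C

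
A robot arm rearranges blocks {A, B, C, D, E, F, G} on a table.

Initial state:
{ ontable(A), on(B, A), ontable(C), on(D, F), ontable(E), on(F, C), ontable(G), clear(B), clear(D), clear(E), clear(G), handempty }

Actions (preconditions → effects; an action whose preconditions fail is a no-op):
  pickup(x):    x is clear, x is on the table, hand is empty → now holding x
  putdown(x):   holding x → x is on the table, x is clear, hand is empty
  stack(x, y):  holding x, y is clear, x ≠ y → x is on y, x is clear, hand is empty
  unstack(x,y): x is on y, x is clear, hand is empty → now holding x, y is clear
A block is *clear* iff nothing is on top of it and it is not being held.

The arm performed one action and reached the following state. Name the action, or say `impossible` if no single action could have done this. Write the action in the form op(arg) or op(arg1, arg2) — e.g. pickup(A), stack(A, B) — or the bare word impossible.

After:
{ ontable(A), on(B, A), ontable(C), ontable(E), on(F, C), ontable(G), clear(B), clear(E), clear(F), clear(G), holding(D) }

unstack(D, F)

target: towers=[A/B; C/F; E; G] holding=D
     unstack(B, A) → towers=[A; C/F/D; E; G] holding=B
         pickup(G) → towers=[A/B; C/F/D; E] holding=G
     unstack(D, F) → towers=[A/B; C/F; E; G] holding=D  ← match
         pickup(E) → towers=[A/B; C/F/D; G] holding=E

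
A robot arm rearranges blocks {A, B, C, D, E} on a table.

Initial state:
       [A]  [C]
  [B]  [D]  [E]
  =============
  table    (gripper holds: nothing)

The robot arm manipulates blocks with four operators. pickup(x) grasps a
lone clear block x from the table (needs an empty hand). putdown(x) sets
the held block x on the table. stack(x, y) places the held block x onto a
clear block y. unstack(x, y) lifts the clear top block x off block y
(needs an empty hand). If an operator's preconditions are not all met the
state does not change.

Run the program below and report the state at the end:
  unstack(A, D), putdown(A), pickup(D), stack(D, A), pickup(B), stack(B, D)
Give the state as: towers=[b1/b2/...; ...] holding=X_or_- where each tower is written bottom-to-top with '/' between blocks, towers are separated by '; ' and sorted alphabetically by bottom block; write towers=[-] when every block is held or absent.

step 1 (unstack(A, D)): towers=[B; D; E/C] holding=A
step 2 (putdown(A)): towers=[A; B; D; E/C] holding=-
step 3 (pickup(D)): towers=[A; B; E/C] holding=D
step 4 (stack(D, A)): towers=[A/D; B; E/C] holding=-
step 5 (pickup(B)): towers=[A/D; E/C] holding=B
step 6 (stack(B, D)): towers=[A/D/B; E/C] holding=-

towers=[A/D/B; E/C] holding=-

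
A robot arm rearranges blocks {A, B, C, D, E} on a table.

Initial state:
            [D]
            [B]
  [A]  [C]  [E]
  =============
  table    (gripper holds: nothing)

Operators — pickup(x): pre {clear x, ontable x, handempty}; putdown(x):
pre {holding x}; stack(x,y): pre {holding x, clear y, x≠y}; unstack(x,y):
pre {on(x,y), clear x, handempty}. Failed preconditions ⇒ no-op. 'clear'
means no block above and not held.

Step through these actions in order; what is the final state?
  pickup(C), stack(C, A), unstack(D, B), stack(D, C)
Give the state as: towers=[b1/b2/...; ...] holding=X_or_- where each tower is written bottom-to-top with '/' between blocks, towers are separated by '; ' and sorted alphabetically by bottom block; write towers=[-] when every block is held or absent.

towers=[A/C/D; E/B] holding=-

step 1 (pickup(C)): towers=[A; E/B/D] holding=C
step 2 (stack(C, A)): towers=[A/C; E/B/D] holding=-
step 3 (unstack(D, B)): towers=[A/C; E/B] holding=D
step 4 (stack(D, C)): towers=[A/C/D; E/B] holding=-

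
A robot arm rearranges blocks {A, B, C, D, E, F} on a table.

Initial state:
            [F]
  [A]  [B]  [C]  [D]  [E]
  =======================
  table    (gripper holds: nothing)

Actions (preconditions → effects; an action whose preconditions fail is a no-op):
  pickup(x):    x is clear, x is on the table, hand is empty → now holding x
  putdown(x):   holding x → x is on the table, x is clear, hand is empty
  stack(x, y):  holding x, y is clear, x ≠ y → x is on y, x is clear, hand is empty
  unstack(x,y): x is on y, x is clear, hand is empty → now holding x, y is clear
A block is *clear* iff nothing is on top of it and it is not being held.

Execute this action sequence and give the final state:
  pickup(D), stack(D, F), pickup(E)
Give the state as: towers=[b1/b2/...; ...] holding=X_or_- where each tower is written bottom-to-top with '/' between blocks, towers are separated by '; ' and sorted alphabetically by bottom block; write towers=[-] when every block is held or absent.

towers=[A; B; C/F/D] holding=E

step 1 (pickup(D)): towers=[A; B; C/F; E] holding=D
step 2 (stack(D, F)): towers=[A; B; C/F/D; E] holding=-
step 3 (pickup(E)): towers=[A; B; C/F/D] holding=E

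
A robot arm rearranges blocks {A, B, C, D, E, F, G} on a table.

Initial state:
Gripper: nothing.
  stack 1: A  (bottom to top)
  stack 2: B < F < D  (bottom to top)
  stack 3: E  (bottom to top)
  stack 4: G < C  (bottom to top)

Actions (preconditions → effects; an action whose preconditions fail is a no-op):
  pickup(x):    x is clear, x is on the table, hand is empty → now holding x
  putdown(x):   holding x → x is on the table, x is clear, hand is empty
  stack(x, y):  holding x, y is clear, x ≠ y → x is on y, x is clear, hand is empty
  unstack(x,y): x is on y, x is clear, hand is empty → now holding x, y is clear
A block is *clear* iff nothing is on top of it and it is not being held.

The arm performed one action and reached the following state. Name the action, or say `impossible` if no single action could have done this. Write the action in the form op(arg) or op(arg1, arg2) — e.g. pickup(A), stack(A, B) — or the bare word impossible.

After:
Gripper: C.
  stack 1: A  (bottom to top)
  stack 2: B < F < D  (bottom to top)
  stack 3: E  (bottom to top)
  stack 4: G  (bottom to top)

target: towers=[A; B/F/D; E; G] holding=C
     unstack(D, F) → towers=[A; B/F; E; G/C] holding=D
         pickup(A) → towers=[B/F/D; E; G/C] holding=A
         pickup(E) → towers=[A; B/F/D; G/C] holding=E
     unstack(C, G) → towers=[A; B/F/D; E; G] holding=C  ← match

unstack(C, G)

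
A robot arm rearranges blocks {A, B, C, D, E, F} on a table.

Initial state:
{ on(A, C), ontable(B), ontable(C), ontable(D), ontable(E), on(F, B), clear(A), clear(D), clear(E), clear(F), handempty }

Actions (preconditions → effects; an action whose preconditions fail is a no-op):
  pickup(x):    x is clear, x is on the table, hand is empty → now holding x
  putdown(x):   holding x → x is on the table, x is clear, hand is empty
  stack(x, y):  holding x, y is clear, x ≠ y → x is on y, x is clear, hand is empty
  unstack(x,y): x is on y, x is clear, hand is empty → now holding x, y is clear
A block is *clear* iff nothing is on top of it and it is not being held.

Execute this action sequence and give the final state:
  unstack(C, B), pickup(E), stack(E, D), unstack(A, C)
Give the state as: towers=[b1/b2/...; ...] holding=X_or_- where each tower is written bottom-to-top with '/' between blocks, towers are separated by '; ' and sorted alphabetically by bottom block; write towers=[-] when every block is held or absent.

towers=[B/F; C; D/E] holding=A

step 1 (unstack(C, B)) [no-op]: towers=[B/F; C/A; D; E] holding=-
step 2 (pickup(E)): towers=[B/F; C/A; D] holding=E
step 3 (stack(E, D)): towers=[B/F; C/A; D/E] holding=-
step 4 (unstack(A, C)): towers=[B/F; C; D/E] holding=A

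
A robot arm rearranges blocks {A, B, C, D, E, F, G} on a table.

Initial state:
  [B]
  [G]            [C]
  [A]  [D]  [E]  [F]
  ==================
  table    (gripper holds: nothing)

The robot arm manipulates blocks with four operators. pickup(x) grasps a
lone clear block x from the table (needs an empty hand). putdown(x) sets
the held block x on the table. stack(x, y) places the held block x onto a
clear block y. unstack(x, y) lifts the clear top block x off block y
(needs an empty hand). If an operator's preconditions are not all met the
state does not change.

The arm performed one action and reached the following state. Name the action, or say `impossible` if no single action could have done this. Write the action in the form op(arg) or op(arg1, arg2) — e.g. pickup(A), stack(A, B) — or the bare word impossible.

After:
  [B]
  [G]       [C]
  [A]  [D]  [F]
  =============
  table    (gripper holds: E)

pickup(E)

target: towers=[A/G/B; D; F/C] holding=E
     unstack(B, G) → towers=[A/G; D; E; F/C] holding=B
         pickup(D) → towers=[A/G/B; E; F/C] holding=D
         pickup(E) → towers=[A/G/B; D; F/C] holding=E  ← match
     unstack(C, F) → towers=[A/G/B; D; E; F] holding=C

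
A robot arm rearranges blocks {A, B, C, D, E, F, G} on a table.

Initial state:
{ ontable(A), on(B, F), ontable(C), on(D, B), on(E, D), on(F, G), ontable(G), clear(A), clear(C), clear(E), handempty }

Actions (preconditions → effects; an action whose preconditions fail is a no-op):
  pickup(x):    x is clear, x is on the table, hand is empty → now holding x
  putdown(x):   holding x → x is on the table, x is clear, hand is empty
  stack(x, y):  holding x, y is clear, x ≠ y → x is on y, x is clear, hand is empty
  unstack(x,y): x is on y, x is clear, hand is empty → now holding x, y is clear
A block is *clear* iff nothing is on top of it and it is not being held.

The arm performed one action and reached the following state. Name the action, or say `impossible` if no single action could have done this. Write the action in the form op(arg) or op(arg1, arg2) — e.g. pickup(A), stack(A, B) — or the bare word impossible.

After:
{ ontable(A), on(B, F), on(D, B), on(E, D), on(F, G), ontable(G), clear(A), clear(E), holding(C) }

target: towers=[A; G/F/B/D/E] holding=C
         pickup(A) → towers=[C; G/F/B/D/E] holding=A
     unstack(E, D) → towers=[A; C; G/F/B/D] holding=E
         pickup(C) → towers=[A; G/F/B/D/E] holding=C  ← match

pickup(C)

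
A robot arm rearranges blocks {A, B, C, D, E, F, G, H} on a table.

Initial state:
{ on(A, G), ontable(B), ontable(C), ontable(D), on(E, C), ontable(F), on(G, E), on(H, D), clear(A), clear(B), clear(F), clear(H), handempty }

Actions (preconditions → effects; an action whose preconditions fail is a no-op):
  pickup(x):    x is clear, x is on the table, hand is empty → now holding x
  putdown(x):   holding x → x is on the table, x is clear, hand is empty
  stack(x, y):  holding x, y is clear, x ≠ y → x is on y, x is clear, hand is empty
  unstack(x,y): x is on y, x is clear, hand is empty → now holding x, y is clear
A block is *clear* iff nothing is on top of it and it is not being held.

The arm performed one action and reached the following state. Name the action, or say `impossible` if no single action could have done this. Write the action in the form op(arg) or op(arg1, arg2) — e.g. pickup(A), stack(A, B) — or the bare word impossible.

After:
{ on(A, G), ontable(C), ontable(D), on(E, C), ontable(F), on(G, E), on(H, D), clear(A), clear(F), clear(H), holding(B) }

pickup(B)

target: towers=[C/E/G/A; D/H; F] holding=B
     unstack(A, G) → towers=[B; C/E/G; D/H; F] holding=A
     unstack(H, D) → towers=[B; C/E/G/A; D; F] holding=H
         pickup(B) → towers=[C/E/G/A; D/H; F] holding=B  ← match
         pickup(F) → towers=[B; C/E/G/A; D/H] holding=F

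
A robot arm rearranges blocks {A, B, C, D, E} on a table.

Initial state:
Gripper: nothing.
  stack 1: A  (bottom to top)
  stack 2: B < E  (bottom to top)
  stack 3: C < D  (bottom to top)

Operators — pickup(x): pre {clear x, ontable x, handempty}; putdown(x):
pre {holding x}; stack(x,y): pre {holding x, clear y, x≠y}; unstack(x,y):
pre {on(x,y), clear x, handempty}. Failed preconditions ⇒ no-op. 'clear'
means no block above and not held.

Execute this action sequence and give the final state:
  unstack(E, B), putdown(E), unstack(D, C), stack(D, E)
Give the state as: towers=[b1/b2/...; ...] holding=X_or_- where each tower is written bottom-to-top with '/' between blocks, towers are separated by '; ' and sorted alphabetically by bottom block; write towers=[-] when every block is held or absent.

towers=[A; B; C; E/D] holding=-

step 1 (unstack(E, B)): towers=[A; B; C/D] holding=E
step 2 (putdown(E)): towers=[A; B; C/D; E] holding=-
step 3 (unstack(D, C)): towers=[A; B; C; E] holding=D
step 4 (stack(D, E)): towers=[A; B; C; E/D] holding=-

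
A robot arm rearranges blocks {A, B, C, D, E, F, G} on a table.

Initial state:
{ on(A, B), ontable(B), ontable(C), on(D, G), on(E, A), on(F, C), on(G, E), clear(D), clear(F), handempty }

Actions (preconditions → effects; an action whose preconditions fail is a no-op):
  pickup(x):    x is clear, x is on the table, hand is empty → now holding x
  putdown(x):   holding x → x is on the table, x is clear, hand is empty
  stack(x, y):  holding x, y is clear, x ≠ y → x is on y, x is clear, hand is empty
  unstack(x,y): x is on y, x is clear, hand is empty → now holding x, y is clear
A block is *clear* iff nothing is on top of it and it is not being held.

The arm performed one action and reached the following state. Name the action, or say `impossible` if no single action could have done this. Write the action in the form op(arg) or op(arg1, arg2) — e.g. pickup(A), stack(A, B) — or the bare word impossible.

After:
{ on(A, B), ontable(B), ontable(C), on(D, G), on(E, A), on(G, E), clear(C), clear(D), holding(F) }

target: towers=[B/A/E/G/D; C] holding=F
     unstack(F, C) → towers=[B/A/E/G/D; C] holding=F  ← match
     unstack(D, G) → towers=[B/A/E/G; C/F] holding=D

unstack(F, C)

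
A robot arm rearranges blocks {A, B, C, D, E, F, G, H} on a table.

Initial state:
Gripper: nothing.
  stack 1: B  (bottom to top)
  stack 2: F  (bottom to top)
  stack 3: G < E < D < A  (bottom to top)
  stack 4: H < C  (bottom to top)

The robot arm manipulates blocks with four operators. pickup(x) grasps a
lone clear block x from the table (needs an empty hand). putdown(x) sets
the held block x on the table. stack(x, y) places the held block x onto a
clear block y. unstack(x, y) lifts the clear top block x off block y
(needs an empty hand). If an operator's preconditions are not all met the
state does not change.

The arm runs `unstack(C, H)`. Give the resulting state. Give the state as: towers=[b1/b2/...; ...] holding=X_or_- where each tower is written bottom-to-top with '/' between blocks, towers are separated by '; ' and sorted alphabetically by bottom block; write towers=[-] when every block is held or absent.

before: towers=[B; F; G/E/D/A; H/C] holding=-
pre[unstack(C, H)]: on(C,H) ok, clear(C) ok, handempty ok
all met → apply unstack(C, H)
after:  towers=[B; F; G/E/D/A; H] holding=C

towers=[B; F; G/E/D/A; H] holding=C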